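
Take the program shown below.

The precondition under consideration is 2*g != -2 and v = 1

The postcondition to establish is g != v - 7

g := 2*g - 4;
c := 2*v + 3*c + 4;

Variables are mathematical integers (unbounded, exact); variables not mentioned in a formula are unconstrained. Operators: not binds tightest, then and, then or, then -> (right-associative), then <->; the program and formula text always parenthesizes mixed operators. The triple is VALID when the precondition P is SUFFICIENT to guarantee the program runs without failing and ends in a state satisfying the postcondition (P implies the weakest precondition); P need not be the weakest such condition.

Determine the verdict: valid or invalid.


Working backward. After the program, g != v - 7 must hold.
Before c := 2*v + 3*c + 4: g != v - 7
Before g := 2*g - 4: 2*g != v - 3
The weakest precondition is 2*g != v - 3.
Check whether 2*g != -2 and v = 1 implies it.
Every state satisfying the precondition satisfies the weakest precondition: the implication holds.
Answer: valid


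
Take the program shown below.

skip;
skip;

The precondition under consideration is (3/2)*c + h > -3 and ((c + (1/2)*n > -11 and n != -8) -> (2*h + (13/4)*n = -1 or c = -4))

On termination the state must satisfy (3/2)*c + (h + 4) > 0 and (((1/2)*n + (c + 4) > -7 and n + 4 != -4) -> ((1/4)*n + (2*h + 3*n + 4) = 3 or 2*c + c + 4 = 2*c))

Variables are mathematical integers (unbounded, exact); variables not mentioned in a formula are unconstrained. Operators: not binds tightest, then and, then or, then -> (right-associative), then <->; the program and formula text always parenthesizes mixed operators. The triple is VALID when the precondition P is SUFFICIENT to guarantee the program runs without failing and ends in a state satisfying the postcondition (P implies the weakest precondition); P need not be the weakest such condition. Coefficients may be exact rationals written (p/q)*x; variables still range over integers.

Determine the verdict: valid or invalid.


Working backward. After the program, the postcondition (3/2)*c + (h + 4) > 0 and (((1/2)*n + (c + 4) > -7 and n + 4 != -4) -> ((1/4)*n + (2*h + 3*n + 4) = 3 or 2*c + c + 4 = 2*c)) must hold; in canonical form it is (3/2)*c + h > -4 and ((c + (1/2)*n > -11 and n != -8) -> (2*h + (13/4)*n = -1 or c = -4)).
Before skip: (3/2)*c + h > -4 and ((c + (1/2)*n > -11 and n != -8) -> (2*h + (13/4)*n = -1 or c = -4))
Before skip: (3/2)*c + h > -4 and ((c + (1/2)*n > -11 and n != -8) -> (2*h + (13/4)*n = -1 or c = -4))
The weakest precondition is (3/2)*c + h > -4 and ((c + (1/2)*n > -11 and n != -8) -> (2*h + (13/4)*n = -1 or c = -4)).
Check whether (3/2)*c + h > -3 and ((c + (1/2)*n > -11 and n != -8) -> (2*h + (13/4)*n = -1 or c = -4)) implies it.
Every state satisfying the precondition satisfies the weakest precondition: the implication holds.
Answer: valid


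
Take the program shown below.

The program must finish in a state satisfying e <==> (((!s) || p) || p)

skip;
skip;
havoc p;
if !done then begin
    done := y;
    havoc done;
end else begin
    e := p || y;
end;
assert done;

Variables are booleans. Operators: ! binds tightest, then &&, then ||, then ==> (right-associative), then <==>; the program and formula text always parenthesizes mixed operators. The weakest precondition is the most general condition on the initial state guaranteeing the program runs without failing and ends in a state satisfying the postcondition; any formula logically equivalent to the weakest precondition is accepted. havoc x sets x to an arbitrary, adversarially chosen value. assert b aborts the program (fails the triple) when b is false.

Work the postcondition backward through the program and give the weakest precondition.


Working backward. After the program, the postcondition e <==> (((!s) || p) || p) must hold; in canonical form it is e <==> ((!s) || p).
Before assert done: done && (e <==> ((!s) || p))
Then branch requires false; else branch requires done && ((p || y) <==> ((!s) || p)).
Before the if: done && (done ==> (done && ((p || y) <==> ((!s) || p))))
Before havoc p: done && (done ==> (done && (y <==> (!s))))
Before skip: done && (done ==> (done && (y <==> (!s))))
Before skip: done && (done ==> (done && (y <==> (!s))))
Answer: WP = done && (done ==> (done && (y <==> (!s))))


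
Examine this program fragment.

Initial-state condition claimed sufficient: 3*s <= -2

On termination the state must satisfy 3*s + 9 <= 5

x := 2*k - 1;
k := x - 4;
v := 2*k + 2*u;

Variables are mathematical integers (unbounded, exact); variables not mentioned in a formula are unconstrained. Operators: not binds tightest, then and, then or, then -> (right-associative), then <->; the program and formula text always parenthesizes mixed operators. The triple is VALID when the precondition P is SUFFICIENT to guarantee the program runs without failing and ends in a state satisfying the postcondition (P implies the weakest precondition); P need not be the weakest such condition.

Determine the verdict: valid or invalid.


Working backward. After the program, the postcondition 3*s + 9 <= 5 must hold; in canonical form it is 3*s <= -4.
Before v := 2*k + 2*u: 3*s <= -4
Before k := x - 4: 3*s <= -4
Before x := 2*k - 1: 3*s <= -4
The weakest precondition is 3*s <= -4.
Check whether 3*s <= -2 implies it.
Countermodel: at the initial state s = -1, the precondition holds but the weakest precondition fails.
Answer: invalid


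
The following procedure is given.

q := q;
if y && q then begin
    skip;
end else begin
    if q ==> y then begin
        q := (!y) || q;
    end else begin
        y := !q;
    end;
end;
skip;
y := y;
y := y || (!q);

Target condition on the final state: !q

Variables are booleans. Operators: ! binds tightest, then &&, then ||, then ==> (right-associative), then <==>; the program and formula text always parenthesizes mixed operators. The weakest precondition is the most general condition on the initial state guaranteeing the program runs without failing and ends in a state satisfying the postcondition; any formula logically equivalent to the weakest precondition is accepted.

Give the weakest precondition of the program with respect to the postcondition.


Working backward. After the program, !q must hold.
Before y := y || (!q): !q
Before y := y: !q
Before skip: !q
Then branch requires !q; else branch requires ((q ==> y) ==> (!((!y) || q))) && ((!(q ==> y)) ==> (!q)).
Before the if: ((y && q) ==> (!q)) && ((!(y && q)) ==> (((q ==> y) ==> (!((!y) || q))) && ((!(q ==> y)) ==> (!q))))
Before q := q: ((y && q) ==> (!q)) && ((!(y && q)) ==> (((q ==> y) ==> (!((!y) || q))) && ((!(q ==> y)) ==> (!q))))
Answer: WP = ((y && q) ==> (!q)) && ((!(y && q)) ==> (((q ==> y) ==> (!((!y) || q))) && ((!(q ==> y)) ==> (!q))))


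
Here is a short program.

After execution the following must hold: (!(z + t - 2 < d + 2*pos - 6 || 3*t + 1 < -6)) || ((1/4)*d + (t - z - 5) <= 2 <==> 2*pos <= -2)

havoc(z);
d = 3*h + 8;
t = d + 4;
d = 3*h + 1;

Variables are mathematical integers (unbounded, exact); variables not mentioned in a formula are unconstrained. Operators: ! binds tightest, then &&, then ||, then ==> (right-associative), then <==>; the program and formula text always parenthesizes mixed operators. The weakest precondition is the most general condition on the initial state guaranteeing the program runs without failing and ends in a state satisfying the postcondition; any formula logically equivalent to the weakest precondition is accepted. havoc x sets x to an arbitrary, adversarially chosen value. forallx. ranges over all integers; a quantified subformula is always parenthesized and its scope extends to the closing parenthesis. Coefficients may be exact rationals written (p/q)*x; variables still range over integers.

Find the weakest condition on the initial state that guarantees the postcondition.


Working backward. After the program, the postcondition (!(z + t - 2 < d + 2*pos - 6 || 3*t + 1 < -6)) || ((1/4)*d + (t - z - 5) <= 2 <==> 2*pos <= -2) must hold; in canonical form it is (!(t + z < d + 2*pos - 4 || 3*t < -7)) || ((1/4)*d + t <= z + 7 <==> 2*pos <= -2).
Before d := 3*h + 1: (!(t + z < 3*h + 2*pos - 3 || 3*t < -7)) || ((3/4)*h + t <= z + 27/4 <==> 2*pos <= -2)
Before t := d + 4: (!(d + z < 3*h + 2*pos - 7 || 3*d < -19)) || (d + (3/4)*h <= z + 11/4 <==> 2*pos <= -2)
Before d := 3*h + 8: (!(z < 2*pos - 15 || 9*h < -43)) || ((15/4)*h <= z - 21/4 <==> 2*pos <= -2)
Before havoc z: forall z_1. ((!(z_1 < 2*pos - 15 || 9*h < -43)) || ((15/4)*h <= z_1 - 21/4 <==> 2*pos <= -2))
Answer: WP = forall z_1. ((!(z_1 < 2*pos - 15 || 9*h < -43)) || ((15/4)*h <= z_1 - 21/4 <==> 2*pos <= -2))


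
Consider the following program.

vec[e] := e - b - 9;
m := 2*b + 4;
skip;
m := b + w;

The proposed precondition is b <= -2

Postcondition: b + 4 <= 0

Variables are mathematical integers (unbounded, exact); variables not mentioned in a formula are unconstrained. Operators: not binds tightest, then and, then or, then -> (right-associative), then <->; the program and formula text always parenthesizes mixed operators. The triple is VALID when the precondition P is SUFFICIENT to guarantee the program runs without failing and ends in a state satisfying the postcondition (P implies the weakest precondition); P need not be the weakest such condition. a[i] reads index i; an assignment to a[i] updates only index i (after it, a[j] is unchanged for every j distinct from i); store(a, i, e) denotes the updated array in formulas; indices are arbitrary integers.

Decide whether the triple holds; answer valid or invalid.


Working backward. After the program, the postcondition b + 4 <= 0 must hold; in canonical form it is b <= -4.
Before m := b + w: b <= -4
Before skip: b <= -4
Before m := 2*b + 4: b <= -4
Before vec[e] := e - b - 9: b <= -4
The weakest precondition is b <= -4.
Check whether b <= -2 implies it.
Countermodel: at the initial state b = -3, the precondition holds but the weakest precondition fails.
Answer: invalid


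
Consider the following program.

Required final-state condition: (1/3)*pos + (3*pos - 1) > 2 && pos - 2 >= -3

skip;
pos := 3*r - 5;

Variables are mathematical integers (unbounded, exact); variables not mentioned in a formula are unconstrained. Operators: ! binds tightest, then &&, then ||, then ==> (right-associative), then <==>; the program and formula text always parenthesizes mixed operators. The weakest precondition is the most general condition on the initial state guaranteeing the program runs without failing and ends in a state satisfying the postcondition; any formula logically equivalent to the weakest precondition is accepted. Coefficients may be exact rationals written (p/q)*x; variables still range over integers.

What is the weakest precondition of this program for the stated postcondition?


Working backward. After the program, the postcondition (1/3)*pos + (3*pos - 1) > 2 && pos - 2 >= -3 must hold; in canonical form it is (10/3)*pos > 3 && pos >= -1.
Before pos := 3*r - 5: 10*r > 59/3 && 3*r >= 4
Before skip: 10*r > 59/3 && 3*r >= 4
Answer: WP = 10*r > 59/3 && 3*r >= 4


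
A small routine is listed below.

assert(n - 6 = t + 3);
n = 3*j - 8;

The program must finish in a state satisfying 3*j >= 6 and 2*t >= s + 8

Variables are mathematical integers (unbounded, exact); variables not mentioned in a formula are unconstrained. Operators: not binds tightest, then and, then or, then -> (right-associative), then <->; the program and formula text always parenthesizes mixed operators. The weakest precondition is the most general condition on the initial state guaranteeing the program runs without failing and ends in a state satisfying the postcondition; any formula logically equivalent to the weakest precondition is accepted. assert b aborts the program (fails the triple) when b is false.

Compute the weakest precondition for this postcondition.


Working backward. After the program, 3*j >= 6 and 2*t >= s + 8 must hold.
Before n := 3*j - 8: 3*j >= 6 and 2*t >= s + 8
Before assert n - 6 = t + 3: n = t + 9 and 3*j >= 6 and 2*t >= s + 8
Answer: WP = n = t + 9 and 3*j >= 6 and 2*t >= s + 8


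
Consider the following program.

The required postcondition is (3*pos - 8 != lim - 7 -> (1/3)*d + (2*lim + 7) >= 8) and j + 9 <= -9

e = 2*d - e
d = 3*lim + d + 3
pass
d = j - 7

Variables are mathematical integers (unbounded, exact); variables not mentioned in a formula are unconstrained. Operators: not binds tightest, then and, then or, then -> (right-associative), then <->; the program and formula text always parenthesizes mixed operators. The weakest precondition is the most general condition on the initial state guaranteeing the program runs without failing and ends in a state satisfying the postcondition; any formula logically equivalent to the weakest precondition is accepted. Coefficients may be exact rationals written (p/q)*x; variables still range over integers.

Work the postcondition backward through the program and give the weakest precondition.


Working backward. After the program, the postcondition (3*pos - 8 != lim - 7 -> (1/3)*d + (2*lim + 7) >= 8) and j + 9 <= -9 must hold; in canonical form it is (3*pos != lim + 1 -> (1/3)*d + 2*lim >= 1) and j <= -18.
Before d := j - 7: (3*pos != lim + 1 -> (1/3)*j + 2*lim >= 10/3) and j <= -18
Before skip: (3*pos != lim + 1 -> (1/3)*j + 2*lim >= 10/3) and j <= -18
Before d := 3*lim + d + 3: (3*pos != lim + 1 -> (1/3)*j + 2*lim >= 10/3) and j <= -18
Before e := 2*d - e: (3*pos != lim + 1 -> (1/3)*j + 2*lim >= 10/3) and j <= -18
Answer: WP = (3*pos != lim + 1 -> (1/3)*j + 2*lim >= 10/3) and j <= -18


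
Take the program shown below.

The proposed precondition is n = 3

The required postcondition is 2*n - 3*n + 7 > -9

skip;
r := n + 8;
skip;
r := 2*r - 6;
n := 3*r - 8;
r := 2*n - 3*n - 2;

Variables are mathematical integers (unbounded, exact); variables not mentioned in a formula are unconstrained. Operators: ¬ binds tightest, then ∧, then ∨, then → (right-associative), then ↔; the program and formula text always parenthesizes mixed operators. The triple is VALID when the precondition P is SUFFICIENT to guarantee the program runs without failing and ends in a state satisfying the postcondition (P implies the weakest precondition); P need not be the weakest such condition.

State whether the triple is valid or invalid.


Working backward. After the program, the postcondition 2*n - 3*n + 7 > -9 must hold; in canonical form it is n < 16.
Before r := 2*n - 3*n - 2: n < 16
Before n := 3*r - 8: 3*r < 24
Before r := 2*r - 6: 6*r < 42
Before skip: 6*r < 42
Before r := n + 8: 6*n < -6
Before skip: 6*n < -6
The weakest precondition is 6*n < -6.
Check whether n = 3 implies it.
Countermodel: at the initial state n = 3, the precondition holds but the weakest precondition fails.
Answer: invalid


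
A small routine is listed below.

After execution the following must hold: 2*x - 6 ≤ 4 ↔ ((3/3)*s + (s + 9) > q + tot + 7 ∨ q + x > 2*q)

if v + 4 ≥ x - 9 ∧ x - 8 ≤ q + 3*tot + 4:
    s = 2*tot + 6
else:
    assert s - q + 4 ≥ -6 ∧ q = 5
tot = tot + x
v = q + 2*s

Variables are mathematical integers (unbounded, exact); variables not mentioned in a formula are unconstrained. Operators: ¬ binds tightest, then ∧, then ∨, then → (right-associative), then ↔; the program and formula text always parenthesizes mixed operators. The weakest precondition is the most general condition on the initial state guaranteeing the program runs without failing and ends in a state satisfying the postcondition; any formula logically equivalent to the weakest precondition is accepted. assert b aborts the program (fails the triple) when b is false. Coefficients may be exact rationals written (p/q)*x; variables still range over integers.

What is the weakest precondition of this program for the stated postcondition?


Working backward. After the program, the postcondition 2*x - 6 ≤ 4 ↔ ((3/3)*s + (s + 9) > q + tot + 7 ∨ q + x > 2*q) must hold; in canonical form it is 2*x ≤ 10 ↔ (2*s > q + tot - 2 ∨ x > q).
Before v := q + 2*s: 2*x ≤ 10 ↔ (2*s > q + tot - 2 ∨ x > q)
Before tot := tot + x: 2*x ≤ 10 ↔ (2*s > q + tot + x - 2 ∨ x > q)
Then branch requires 2*x ≤ 10 ↔ (3*tot > q + x - 14 ∨ x > q); else branch requires s ≥ q - 10 ∧ q = 5 ∧ (2*x ≤ 10 ↔ (2*s > q + tot + x - 2 ∨ x > q)).
Before the if: ((v ≥ x - 13 ∧ x ≤ q + 3*tot + 12) → (2*x ≤ 10 ↔ (3*tot > q + x - 14 ∨ x > q))) ∧ ((¬(v ≥ x - 13 ∧ x ≤ q + 3*tot + 12)) → (s ≥ q - 10 ∧ q = 5 ∧ (2*x ≤ 10 ↔ (2*s > q + tot + x - 2 ∨ x > q))))
Answer: WP = ((v ≥ x - 13 ∧ x ≤ q + 3*tot + 12) → (2*x ≤ 10 ↔ (3*tot > q + x - 14 ∨ x > q))) ∧ ((¬(v ≥ x - 13 ∧ x ≤ q + 3*tot + 12)) → (s ≥ q - 10 ∧ q = 5 ∧ (2*x ≤ 10 ↔ (2*s > q + tot + x - 2 ∨ x > q))))


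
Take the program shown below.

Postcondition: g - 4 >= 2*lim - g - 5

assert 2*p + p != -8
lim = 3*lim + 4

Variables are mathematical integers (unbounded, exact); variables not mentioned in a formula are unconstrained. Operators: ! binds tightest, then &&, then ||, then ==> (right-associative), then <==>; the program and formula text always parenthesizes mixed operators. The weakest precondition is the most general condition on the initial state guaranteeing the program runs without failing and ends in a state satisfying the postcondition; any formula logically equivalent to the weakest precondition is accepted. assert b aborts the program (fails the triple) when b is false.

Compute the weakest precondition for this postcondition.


Working backward. After the program, the postcondition g - 4 >= 2*lim - g - 5 must hold; in canonical form it is 2*g >= 2*lim - 1.
Before lim := 3*lim + 4: 2*g >= 6*lim + 7
Before assert 2*p + p != -8: 3*p != -8 && 2*g >= 6*lim + 7
Answer: WP = 3*p != -8 && 2*g >= 6*lim + 7


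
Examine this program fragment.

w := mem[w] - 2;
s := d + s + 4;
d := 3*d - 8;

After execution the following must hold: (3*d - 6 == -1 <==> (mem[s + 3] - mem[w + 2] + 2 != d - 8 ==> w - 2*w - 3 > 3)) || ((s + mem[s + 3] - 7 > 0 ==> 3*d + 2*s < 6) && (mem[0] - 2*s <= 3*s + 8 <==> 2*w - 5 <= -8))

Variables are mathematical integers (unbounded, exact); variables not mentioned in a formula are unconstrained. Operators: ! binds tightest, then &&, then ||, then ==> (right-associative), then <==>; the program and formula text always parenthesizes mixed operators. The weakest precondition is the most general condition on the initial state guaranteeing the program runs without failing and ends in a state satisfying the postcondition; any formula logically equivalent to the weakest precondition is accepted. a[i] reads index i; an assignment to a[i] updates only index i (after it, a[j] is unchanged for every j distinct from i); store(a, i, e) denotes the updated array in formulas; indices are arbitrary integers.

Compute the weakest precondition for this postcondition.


Working backward. After the program, the postcondition (3*d - 6 == -1 <==> (mem[s + 3] - mem[w + 2] + 2 != d - 8 ==> w - 2*w - 3 > 3)) || ((s + mem[s + 3] - 7 > 0 ==> 3*d + 2*s < 6) && (mem[0] - 2*s <= 3*s + 8 <==> 2*w - 5 <= -8)) must hold; in canonical form it is (3*d == 5 <==> (mem[s + 3] != mem[w + 2] + d - 10 ==> w < -6)) || ((mem[s + 3] + s > 7 ==> 3*d + 2*s < 6) && (mem[0] <= 5*s + 8 <==> 2*w <= -3)).
Before d := 3*d - 8: (9*d == 29 <==> (mem[s + 3] != mem[w + 2] + 3*d - 18 ==> w < -6)) || ((mem[s + 3] + s > 7 ==> 9*d + 2*s < 30) && (mem[0] <= 5*s + 8 <==> 2*w <= -3))
Before s := d + s + 4: (9*d == 29 <==> (mem[d + s + 7] != mem[w + 2] + 3*d - 18 ==> w < -6)) || ((mem[d + s + 7] + d + s > 3 ==> 11*d + 2*s < 22) && (mem[0] <= 5*d + 5*s + 28 <==> 2*w <= -3))
Before w := mem[w] - 2: (9*d == 29 <==> (mem[d + s + 7] != mem[mem[w]] + 3*d - 18 ==> mem[w] < -4)) || ((mem[d + s + 7] + d + s > 3 ==> 11*d + 2*s < 22) && (mem[0] <= 5*d + 5*s + 28 <==> 2*mem[w] <= 1))
Answer: WP = (9*d == 29 <==> (mem[d + s + 7] != mem[mem[w]] + 3*d - 18 ==> mem[w] < -4)) || ((mem[d + s + 7] + d + s > 3 ==> 11*d + 2*s < 22) && (mem[0] <= 5*d + 5*s + 28 <==> 2*mem[w] <= 1))


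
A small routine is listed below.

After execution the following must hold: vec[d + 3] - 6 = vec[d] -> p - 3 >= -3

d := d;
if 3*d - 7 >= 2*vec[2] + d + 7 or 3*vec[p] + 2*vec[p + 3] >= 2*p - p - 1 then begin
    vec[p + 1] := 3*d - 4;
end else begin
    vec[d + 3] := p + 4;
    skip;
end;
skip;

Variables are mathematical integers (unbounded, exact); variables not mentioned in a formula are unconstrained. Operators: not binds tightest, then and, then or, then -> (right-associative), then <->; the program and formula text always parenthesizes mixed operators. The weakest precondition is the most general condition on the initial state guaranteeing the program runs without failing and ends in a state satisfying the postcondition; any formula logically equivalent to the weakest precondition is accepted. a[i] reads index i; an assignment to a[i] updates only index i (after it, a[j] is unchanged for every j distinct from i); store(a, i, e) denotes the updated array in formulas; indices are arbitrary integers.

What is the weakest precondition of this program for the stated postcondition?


Working backward. After the program, the postcondition vec[d + 3] - 6 = vec[d] -> p - 3 >= -3 must hold; in canonical form it is vec[d + 3] = vec[d] + 6 -> p >= 0.
Before skip: vec[d + 3] = vec[d] + 6 -> p >= 0
Then branch requires store(vec, p + 1, 3*d - 4)[d + 3] = store(vec, p + 1, 3*d - 4)[d] + 6 -> p >= 0; else branch requires store(vec, d + 3, p + 4)[d + 3] = store(vec, d + 3, p + 4)[d] + 6 -> p >= 0.
Before the if: ((2*d >= 2*vec[2] + 14 or 2*vec[p + 3] + 3*vec[p] >= p - 1) -> (store(vec, p + 1, 3*d - 4)[d + 3] = store(vec, p + 1, 3*d - 4)[d] + 6 -> p >= 0)) and ((not (2*d >= 2*vec[2] + 14 or 2*vec[p + 3] + 3*vec[p] >= p - 1)) -> (store(vec, d + 3, p + 4)[d + 3] = store(vec, d + 3, p + 4)[d] + 6 -> p >= 0))
Before d := d: ((2*d >= 2*vec[2] + 14 or 2*vec[p + 3] + 3*vec[p] >= p - 1) -> (store(vec, p + 1, 3*d - 4)[d + 3] = store(vec, p + 1, 3*d - 4)[d] + 6 -> p >= 0)) and ((not (2*d >= 2*vec[2] + 14 or 2*vec[p + 3] + 3*vec[p] >= p - 1)) -> (store(vec, d + 3, p + 4)[d + 3] = store(vec, d + 3, p + 4)[d] + 6 -> p >= 0))
Answer: WP = ((2*d >= 2*vec[2] + 14 or 2*vec[p + 3] + 3*vec[p] >= p - 1) -> (store(vec, p + 1, 3*d - 4)[d + 3] = store(vec, p + 1, 3*d - 4)[d] + 6 -> p >= 0)) and ((not (2*d >= 2*vec[2] + 14 or 2*vec[p + 3] + 3*vec[p] >= p - 1)) -> (store(vec, d + 3, p + 4)[d + 3] = store(vec, d + 3, p + 4)[d] + 6 -> p >= 0))


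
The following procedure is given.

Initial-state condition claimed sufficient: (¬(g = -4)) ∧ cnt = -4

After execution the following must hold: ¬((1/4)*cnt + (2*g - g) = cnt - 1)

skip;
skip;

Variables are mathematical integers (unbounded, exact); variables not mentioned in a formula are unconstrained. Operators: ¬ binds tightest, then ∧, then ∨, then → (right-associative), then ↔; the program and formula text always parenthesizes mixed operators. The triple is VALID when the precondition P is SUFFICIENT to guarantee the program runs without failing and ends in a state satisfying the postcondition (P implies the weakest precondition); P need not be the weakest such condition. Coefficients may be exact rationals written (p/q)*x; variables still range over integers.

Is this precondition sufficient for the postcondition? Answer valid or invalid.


Working backward. After the program, the postcondition ¬((1/4)*cnt + (2*g - g) = cnt - 1) must hold; in canonical form it is ¬(g = (3/4)*cnt - 1).
Before skip: ¬(g = (3/4)*cnt - 1)
Before skip: ¬(g = (3/4)*cnt - 1)
The weakest precondition is ¬(g = (3/4)*cnt - 1).
Check whether (¬(g = -4)) ∧ cnt = -4 implies it.
Every state satisfying the precondition satisfies the weakest precondition: the implication holds.
Answer: valid


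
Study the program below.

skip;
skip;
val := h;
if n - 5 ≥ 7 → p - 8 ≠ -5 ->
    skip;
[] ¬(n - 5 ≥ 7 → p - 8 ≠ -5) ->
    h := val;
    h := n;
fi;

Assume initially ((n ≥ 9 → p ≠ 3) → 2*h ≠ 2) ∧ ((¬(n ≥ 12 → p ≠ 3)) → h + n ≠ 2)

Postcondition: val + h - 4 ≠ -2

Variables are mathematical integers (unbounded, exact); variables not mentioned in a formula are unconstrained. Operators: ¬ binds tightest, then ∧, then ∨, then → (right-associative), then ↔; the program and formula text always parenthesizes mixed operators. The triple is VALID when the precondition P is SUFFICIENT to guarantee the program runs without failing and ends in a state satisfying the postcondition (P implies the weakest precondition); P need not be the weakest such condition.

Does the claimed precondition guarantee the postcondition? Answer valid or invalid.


Working backward. After the program, the postcondition val + h - 4 ≠ -2 must hold; in canonical form it is h + val ≠ 2.
Then branch requires h + val ≠ 2; else branch requires n + val ≠ 2.
Before the if: ((n ≥ 12 → p ≠ 3) → h + val ≠ 2) ∧ ((¬(n ≥ 12 → p ≠ 3)) → n + val ≠ 2)
Before val := h: ((n ≥ 12 → p ≠ 3) → 2*h ≠ 2) ∧ ((¬(n ≥ 12 → p ≠ 3)) → h + n ≠ 2)
Before skip: ((n ≥ 12 → p ≠ 3) → 2*h ≠ 2) ∧ ((¬(n ≥ 12 → p ≠ 3)) → h + n ≠ 2)
Before skip: ((n ≥ 12 → p ≠ 3) → 2*h ≠ 2) ∧ ((¬(n ≥ 12 → p ≠ 3)) → h + n ≠ 2)
The weakest precondition is ((n ≥ 12 → p ≠ 3) → 2*h ≠ 2) ∧ ((¬(n ≥ 12 → p ≠ 3)) → h + n ≠ 2).
Check whether ((n ≥ 9 → p ≠ 3) → 2*h ≠ 2) ∧ ((¬(n ≥ 12 → p ≠ 3)) → h + n ≠ 2) implies it.
Countermodel: at the initial state h = 1, n = 9, p = 3, the precondition holds but the weakest precondition fails.
Answer: invalid


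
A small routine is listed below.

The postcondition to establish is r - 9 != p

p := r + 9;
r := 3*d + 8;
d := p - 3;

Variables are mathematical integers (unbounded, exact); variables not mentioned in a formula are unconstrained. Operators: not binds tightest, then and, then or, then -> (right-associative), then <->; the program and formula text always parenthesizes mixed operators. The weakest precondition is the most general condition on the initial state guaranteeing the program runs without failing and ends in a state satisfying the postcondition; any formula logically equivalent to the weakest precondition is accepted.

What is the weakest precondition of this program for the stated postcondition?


Working backward. After the program, the postcondition r - 9 != p must hold; in canonical form it is r != p + 9.
Before d := p - 3: r != p + 9
Before r := 3*d + 8: 3*d != p + 1
Before p := r + 9: 3*d != r + 10
Answer: WP = 3*d != r + 10


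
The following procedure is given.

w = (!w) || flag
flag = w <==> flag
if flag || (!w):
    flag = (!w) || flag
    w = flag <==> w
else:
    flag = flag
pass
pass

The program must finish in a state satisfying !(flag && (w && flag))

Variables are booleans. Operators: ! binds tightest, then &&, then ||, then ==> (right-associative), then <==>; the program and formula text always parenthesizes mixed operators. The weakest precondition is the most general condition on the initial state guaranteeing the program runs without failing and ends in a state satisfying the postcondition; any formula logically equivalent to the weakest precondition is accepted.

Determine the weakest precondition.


Working backward. After the program, the postcondition !(flag && (w && flag)) must hold; in canonical form it is !(flag && w).
Before skip: !(flag && w)
Before skip: !(flag && w)
Then branch requires !(((!w) || flag) && (((!w) || flag) <==> w)); else branch requires !(flag && w).
Before the if: ((flag || (!w)) ==> (!(((!w) || flag) && (((!w) || flag) <==> w)))) && ((!(flag || (!w))) ==> (!(flag && w)))
Before flag := w <==> flag: (((w <==> flag) || (!w)) ==> (!(((!w) || (w <==> flag)) && (((!w) || (w <==> flag)) <==> w)))) && ((!((w <==> flag) || (!w))) ==> (!((w <==> flag) && w)))
Before w := (!w) || flag: (((((!w) || flag) <==> flag) || (!((!w) || flag))) ==> (!(((!((!w) || flag)) || (((!w) || flag) <==> flag)) && (((!((!w) || flag)) || (((!w) || flag) <==> flag)) <==> ((!w) || flag))))) && ((!((((!w) || flag) <==> flag) || (!((!w) || flag)))) ==> (!((((!w) || flag) <==> flag) && ((!w) || flag))))
Answer: WP = (((((!w) || flag) <==> flag) || (!((!w) || flag))) ==> (!(((!((!w) || flag)) || (((!w) || flag) <==> flag)) && (((!((!w) || flag)) || (((!w) || flag) <==> flag)) <==> ((!w) || flag))))) && ((!((((!w) || flag) <==> flag) || (!((!w) || flag)))) ==> (!((((!w) || flag) <==> flag) && ((!w) || flag))))


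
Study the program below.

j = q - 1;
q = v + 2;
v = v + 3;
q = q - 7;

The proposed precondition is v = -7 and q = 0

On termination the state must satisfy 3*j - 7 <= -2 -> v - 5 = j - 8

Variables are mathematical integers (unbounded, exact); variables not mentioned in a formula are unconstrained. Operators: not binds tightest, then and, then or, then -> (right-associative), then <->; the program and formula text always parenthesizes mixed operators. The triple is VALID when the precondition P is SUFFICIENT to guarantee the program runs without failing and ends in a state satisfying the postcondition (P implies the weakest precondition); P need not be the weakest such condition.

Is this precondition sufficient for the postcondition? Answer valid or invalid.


Working backward. After the program, the postcondition 3*j - 7 <= -2 -> v - 5 = j - 8 must hold; in canonical form it is 3*j <= 5 -> v = j - 3.
Before q := q - 7: 3*j <= 5 -> v = j - 3
Before v := v + 3: 3*j <= 5 -> v = j - 6
Before q := v + 2: 3*j <= 5 -> v = j - 6
Before j := q - 1: 3*q <= 8 -> v = q - 7
The weakest precondition is 3*q <= 8 -> v = q - 7.
Check whether v = -7 and q = 0 implies it.
Every state satisfying the precondition satisfies the weakest precondition: the implication holds.
Answer: valid


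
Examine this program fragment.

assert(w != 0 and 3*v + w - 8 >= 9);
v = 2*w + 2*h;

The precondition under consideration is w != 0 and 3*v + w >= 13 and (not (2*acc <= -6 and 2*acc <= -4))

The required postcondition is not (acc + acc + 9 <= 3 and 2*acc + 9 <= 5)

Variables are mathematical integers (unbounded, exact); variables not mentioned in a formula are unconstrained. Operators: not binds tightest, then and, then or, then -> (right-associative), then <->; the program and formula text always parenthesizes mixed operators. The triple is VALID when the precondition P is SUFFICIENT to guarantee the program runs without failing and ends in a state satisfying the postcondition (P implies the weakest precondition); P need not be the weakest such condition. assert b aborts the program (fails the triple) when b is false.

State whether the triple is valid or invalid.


Working backward. After the program, the postcondition not (acc + acc + 9 <= 3 and 2*acc + 9 <= 5) must hold; in canonical form it is not (2*acc <= -6 and 2*acc <= -4).
Before v := 2*w + 2*h: not (2*acc <= -6 and 2*acc <= -4)
Before assert w != 0 and 3*v + w - 8 >= 9: w != 0 and 3*v + w >= 17 and (not (2*acc <= -6 and 2*acc <= -4))
The weakest precondition is w != 0 and 3*v + w >= 17 and (not (2*acc <= -6 and 2*acc <= -4)).
Check whether w != 0 and 3*v + w >= 13 and (not (2*acc <= -6 and 2*acc <= -4)) implies it.
Countermodel: at the initial state acc = 0, v = 5, w = -2, the precondition holds but the weakest precondition fails.
Answer: invalid


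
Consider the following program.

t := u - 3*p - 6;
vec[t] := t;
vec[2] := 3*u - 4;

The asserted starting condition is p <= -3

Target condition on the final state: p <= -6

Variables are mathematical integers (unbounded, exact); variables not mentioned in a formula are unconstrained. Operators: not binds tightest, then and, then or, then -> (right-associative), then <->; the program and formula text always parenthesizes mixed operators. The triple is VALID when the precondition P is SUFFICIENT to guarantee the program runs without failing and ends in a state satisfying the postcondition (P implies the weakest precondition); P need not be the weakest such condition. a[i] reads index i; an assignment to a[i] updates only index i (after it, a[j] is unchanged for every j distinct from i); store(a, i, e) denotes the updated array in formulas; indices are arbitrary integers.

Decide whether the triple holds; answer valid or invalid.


Working backward. After the program, p <= -6 must hold.
Before vec[2] := 3*u - 4: p <= -6
Before vec[t] := t: p <= -6
Before t := u - 3*p - 6: p <= -6
The weakest precondition is p <= -6.
Check whether p <= -3 implies it.
Countermodel: at the initial state p = -5, the precondition holds but the weakest precondition fails.
Answer: invalid


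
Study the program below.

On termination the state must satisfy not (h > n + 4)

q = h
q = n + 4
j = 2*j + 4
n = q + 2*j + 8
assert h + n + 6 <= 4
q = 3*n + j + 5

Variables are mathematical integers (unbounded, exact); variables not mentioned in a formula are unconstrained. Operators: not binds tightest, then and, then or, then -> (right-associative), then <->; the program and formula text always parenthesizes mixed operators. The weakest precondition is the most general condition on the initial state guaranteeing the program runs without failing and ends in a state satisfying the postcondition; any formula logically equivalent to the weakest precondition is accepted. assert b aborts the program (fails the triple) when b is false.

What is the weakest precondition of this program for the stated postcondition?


Working backward. After the program, not (h > n + 4) must hold.
Before q := 3*n + j + 5: not (h > n + 4)
Before assert h + n + 6 <= 4: h + n <= -2 and (not (h > n + 4))
Before n := q + 2*j + 8: h + 2*j + q <= -10 and (not (h > 2*j + q + 12))
Before j := 2*j + 4: h + 4*j + q <= -18 and (not (h > 4*j + q + 20))
Before q := n + 4: h + 4*j + n <= -22 and (not (h > 4*j + n + 24))
Before q := h: h + 4*j + n <= -22 and (not (h > 4*j + n + 24))
Answer: WP = h + 4*j + n <= -22 and (not (h > 4*j + n + 24))


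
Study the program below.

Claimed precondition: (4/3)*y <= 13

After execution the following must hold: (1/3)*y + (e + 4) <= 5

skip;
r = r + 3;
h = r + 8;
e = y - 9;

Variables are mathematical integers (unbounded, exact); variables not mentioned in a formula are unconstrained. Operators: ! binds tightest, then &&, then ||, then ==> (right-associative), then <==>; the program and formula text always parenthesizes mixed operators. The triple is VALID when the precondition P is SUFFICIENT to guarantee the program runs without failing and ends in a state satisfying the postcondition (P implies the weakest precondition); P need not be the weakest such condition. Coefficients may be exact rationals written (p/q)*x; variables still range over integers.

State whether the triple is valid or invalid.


Working backward. After the program, the postcondition (1/3)*y + (e + 4) <= 5 must hold; in canonical form it is e + (1/3)*y <= 1.
Before e := y - 9: (4/3)*y <= 10
Before h := r + 8: (4/3)*y <= 10
Before r := r + 3: (4/3)*y <= 10
Before skip: (4/3)*y <= 10
The weakest precondition is (4/3)*y <= 10.
Check whether (4/3)*y <= 13 implies it.
Countermodel: at the initial state y = 8, the precondition holds but the weakest precondition fails.
Answer: invalid


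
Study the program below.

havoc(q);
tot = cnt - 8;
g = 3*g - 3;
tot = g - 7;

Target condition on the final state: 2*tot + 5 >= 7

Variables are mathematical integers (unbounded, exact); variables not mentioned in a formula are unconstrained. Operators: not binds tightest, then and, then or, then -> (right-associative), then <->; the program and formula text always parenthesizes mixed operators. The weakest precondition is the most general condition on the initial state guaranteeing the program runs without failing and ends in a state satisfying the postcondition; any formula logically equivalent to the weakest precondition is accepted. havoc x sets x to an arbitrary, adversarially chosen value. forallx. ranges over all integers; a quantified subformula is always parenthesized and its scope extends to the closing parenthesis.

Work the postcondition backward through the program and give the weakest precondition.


Working backward. After the program, the postcondition 2*tot + 5 >= 7 must hold; in canonical form it is 2*tot >= 2.
Before tot := g - 7: 2*g >= 16
Before g := 3*g - 3: 6*g >= 22
Before tot := cnt - 8: 6*g >= 22
Before havoc q: 6*g >= 22
Answer: WP = 6*g >= 22


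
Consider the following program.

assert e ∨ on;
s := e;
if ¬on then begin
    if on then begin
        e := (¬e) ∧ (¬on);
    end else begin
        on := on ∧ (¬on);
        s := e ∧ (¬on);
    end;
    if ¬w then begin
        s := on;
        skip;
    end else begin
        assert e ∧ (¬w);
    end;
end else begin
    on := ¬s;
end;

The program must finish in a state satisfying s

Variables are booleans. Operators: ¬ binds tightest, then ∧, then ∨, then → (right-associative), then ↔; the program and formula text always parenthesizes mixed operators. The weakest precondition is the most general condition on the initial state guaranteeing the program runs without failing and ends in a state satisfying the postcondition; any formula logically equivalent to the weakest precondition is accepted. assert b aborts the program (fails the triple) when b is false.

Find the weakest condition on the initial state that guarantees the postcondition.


Working backward. After the program, s must hold.
Then branch requires (on → (((¬w) → on) ∧ (w → ((¬e) ∧ (¬on) ∧ (¬w) ∧ s)))) ∧ ((¬on) → (w ∧ (w → (e ∧ (¬w))))); else branch requires s.
Before the if: ((¬on) → ((on → (((¬w) → on) ∧ (w → ((¬e) ∧ (¬on) ∧ (¬w) ∧ s)))) ∧ ((¬on) → (w ∧ (w → (e ∧ (¬w))))))) ∧ (on → s)
Before s := e: ((¬on) → ((on → (((¬w) → on) ∧ (¬w))) ∧ ((¬on) → (w ∧ (w → (e ∧ (¬w))))))) ∧ (on → e)
Before assert e ∨ on: (e ∨ on) ∧ ((¬on) → ((on → (((¬w) → on) ∧ (¬w))) ∧ ((¬on) → (w ∧ (w → (e ∧ (¬w))))))) ∧ (on → e)
Answer: WP = (e ∨ on) ∧ ((¬on) → ((on → (((¬w) → on) ∧ (¬w))) ∧ ((¬on) → (w ∧ (w → (e ∧ (¬w))))))) ∧ (on → e)


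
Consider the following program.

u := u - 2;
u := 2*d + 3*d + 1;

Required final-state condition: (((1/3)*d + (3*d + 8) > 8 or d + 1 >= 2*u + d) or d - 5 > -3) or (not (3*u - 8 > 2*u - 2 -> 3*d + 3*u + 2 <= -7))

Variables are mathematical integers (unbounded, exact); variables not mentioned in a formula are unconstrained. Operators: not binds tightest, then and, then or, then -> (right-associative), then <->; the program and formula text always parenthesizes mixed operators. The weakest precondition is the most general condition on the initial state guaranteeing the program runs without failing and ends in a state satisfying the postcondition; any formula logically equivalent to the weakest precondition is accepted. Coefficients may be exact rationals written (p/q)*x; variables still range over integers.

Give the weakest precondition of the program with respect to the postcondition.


Working backward. After the program, the postcondition (((1/3)*d + (3*d + 8) > 8 or d + 1 >= 2*u + d) or d - 5 > -3) or (not (3*u - 8 > 2*u - 2 -> 3*d + 3*u + 2 <= -7)) must hold; in canonical form it is (10/3)*d > 0 or 2*u <= 1 or d > 2 or (not (u > 6 -> 3*d + 3*u <= -9)).
Before u := 2*d + 3*d + 1: (10/3)*d > 0 or 10*d <= -1 or d > 2 or (not (5*d > 5 -> 18*d <= -12))
Before u := u - 2: (10/3)*d > 0 or 10*d <= -1 or d > 2 or (not (5*d > 5 -> 18*d <= -12))
Answer: WP = (10/3)*d > 0 or 10*d <= -1 or d > 2 or (not (5*d > 5 -> 18*d <= -12))


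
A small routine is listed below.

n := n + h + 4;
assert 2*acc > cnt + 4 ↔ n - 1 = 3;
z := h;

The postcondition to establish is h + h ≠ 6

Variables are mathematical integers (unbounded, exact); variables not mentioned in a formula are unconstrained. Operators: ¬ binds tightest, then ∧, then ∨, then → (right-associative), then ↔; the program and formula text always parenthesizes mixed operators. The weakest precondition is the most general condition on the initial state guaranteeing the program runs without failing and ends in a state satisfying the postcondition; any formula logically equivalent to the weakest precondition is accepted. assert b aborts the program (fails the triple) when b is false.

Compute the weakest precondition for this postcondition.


Working backward. After the program, the postcondition h + h ≠ 6 must hold; in canonical form it is 2*h ≠ 6.
Before z := h: 2*h ≠ 6
Before assert 2*acc > cnt + 4 ↔ n - 1 = 3: (2*acc > cnt + 4 ↔ n = 4) ∧ 2*h ≠ 6
Before n := n + h + 4: (2*acc > cnt + 4 ↔ h + n = 0) ∧ 2*h ≠ 6
Answer: WP = (2*acc > cnt + 4 ↔ h + n = 0) ∧ 2*h ≠ 6
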